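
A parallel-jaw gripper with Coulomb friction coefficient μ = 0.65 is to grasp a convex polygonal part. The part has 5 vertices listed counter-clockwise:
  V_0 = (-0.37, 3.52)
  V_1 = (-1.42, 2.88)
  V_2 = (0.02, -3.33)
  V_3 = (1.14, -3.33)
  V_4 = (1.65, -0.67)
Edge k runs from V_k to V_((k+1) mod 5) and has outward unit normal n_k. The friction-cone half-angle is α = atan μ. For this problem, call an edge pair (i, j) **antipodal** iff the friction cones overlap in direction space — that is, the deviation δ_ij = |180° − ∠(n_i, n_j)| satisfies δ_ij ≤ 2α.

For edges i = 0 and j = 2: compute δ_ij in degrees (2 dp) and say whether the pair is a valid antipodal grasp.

δ = 31.36°, valid

α = atan 0.65 = 33.02°;  2α = 66.05°
edge 0: e_0 = (-1.05, -0.64);  n_0 = (-0.5205, +0.8539)
edge 2: e_2 = (+1.12, +0.00);  n_2 = (+0.0000, -1.0000)
∠(n_0, n_2) = 148.64°
δ = |180° − 148.64°| = 31.36°
31.36° ≤ 2α = 66.05°  →  valid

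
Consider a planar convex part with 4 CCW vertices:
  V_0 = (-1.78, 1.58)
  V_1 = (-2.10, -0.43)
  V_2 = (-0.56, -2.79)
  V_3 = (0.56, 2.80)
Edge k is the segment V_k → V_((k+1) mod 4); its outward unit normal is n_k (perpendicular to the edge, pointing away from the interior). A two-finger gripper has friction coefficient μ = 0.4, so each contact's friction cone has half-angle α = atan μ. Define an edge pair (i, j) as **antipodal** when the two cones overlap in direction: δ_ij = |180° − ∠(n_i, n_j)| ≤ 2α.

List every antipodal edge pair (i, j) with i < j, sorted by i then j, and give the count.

α = atan 0.4 = 21.80°;  2α = 43.60°
n_0 = (-0.9876, +0.1572)
n_1 = (-0.8375, -0.5465)
n_2 = (+0.9805, -0.1965)
n_3 = (-0.4623, +0.8867)
  (0,1): δ = 137.83°  ·
  (0,2): δ = 2.28°  ✓
  (0,3): δ = 126.58°  ·
  (1,2): δ = 44.46°  ·
  (1,3): δ = 84.41°  ·
  (2,3): δ = 51.13°  ·
antipodal pairs: 1

count = 1; pairs: (0,2)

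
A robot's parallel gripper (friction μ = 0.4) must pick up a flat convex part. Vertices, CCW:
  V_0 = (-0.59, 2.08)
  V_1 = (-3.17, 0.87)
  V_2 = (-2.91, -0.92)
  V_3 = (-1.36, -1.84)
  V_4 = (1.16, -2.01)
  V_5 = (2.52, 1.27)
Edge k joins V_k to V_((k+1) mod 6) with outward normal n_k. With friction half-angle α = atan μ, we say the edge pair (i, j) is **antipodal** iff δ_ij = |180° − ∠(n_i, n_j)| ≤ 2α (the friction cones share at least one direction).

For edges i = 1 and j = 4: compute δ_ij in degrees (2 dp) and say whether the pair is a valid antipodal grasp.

α = atan 0.4 = 21.80°;  2α = 43.60°
edge 1: e_1 = (+0.26, -1.79);  n_1 = (-0.9896, -0.1437)
edge 4: e_4 = (+1.36, +3.28);  n_4 = (+0.9237, -0.3830)
∠(n_1, n_4) = 149.21°
δ = |180° − 149.21°| = 30.79°
30.79° ≤ 2α = 43.60°  →  valid

δ = 30.79°, valid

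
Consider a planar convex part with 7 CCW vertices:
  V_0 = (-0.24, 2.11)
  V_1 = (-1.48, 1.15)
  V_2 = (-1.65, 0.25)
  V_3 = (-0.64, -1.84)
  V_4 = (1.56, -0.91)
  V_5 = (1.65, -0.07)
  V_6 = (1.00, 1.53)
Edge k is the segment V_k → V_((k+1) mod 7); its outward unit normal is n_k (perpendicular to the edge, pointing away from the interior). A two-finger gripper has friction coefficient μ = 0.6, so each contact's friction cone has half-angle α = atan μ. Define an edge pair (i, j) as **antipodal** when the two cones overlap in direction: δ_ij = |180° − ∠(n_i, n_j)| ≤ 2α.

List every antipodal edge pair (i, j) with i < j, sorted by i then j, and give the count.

count = 9; pairs: (0,3), (0,4), (1,3), (1,4), (1,5), (2,4), (2,5), (2,6), (3,6)

α = atan 0.6 = 30.96°;  2α = 61.93°
n_0 = (-0.6122, +0.7907)
n_1 = (-0.9826, +0.1856)
n_2 = (-0.9004, -0.4351)
n_3 = (+0.3894, -0.9211)
n_4 = (+0.9943, -0.1065)
n_5 = (+0.9265, +0.3764)
n_6 = (+0.4237, +0.9058)
  (0,1): δ = 138.44°  ·
  (0,2): δ = 101.95°  ·
  (0,3): δ = 14.83°  ✓
  (0,4): δ = 46.14°  ✓
  (0,5): δ = 74.36°  ·
  (0,6): δ = 117.19°  ·
  (1,2): δ = 143.51°  ·
  (1,3): δ = 56.39°  ✓
  (1,4): δ = 4.58°  ✓
  (1,5): δ = 32.81°  ✓
  (1,6): δ = 75.63°  ·
  (2,3): δ = 92.88°  ·
  (2,4): δ = 31.91°  ✓
  (2,5): δ = 3.68°  ✓
  (2,6): δ = 39.14°  ✓
  (3,4): δ = 119.03°  ·
  (3,5): δ = 90.81°  ·
  (3,6): δ = 47.98°  ✓
  (4,5): δ = 151.78°  ·
  (4,6): δ = 108.95°  ·
  (5,6): δ = 137.18°  ·
antipodal pairs: 9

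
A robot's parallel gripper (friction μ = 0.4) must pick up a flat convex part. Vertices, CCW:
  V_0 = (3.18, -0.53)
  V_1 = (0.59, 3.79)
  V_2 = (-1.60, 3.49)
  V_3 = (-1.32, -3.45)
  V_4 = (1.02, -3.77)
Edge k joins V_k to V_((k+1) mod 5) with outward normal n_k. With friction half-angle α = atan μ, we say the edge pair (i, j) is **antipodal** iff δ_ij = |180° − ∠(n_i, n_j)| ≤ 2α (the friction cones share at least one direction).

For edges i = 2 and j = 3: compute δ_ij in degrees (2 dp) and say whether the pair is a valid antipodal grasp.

δ = 100.10°, invalid

α = atan 0.4 = 21.80°;  2α = 43.60°
edge 2: e_2 = (+0.28, -6.94);  n_2 = (-0.9992, -0.0403)
edge 3: e_3 = (+2.34, -0.32);  n_3 = (-0.1355, -0.9908)
∠(n_2, n_3) = 79.90°
δ = |180° − 79.90°| = 100.10°
100.10° > 2α = 43.60°  →  invalid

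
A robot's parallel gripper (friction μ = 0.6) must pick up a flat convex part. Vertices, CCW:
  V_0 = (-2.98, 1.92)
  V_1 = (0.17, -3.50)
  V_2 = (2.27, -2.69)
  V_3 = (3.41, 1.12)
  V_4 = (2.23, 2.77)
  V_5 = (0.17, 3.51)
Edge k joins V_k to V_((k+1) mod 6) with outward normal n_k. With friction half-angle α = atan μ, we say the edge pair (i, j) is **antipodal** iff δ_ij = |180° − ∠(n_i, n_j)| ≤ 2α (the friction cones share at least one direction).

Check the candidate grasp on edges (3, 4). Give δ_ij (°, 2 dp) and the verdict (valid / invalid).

δ = 145.33°, invalid

α = atan 0.6 = 30.96°;  2α = 61.93°
edge 3: e_3 = (-1.18, +1.65);  n_3 = (+0.8134, +0.5817)
edge 4: e_4 = (-2.06, +0.74);  n_4 = (+0.3381, +0.9411)
∠(n_3, n_4) = 34.67°
δ = |180° − 34.67°| = 145.33°
145.33° > 2α = 61.93°  →  invalid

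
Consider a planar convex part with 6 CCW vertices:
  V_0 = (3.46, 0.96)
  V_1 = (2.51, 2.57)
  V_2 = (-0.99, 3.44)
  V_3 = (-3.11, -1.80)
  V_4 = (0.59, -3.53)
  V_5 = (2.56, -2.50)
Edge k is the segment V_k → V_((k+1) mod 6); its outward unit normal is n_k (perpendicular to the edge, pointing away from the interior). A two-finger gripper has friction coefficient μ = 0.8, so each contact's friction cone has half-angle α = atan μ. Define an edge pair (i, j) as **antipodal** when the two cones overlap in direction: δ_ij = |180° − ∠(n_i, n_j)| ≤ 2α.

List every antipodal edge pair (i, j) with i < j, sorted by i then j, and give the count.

α = atan 0.8 = 38.66°;  2α = 77.32°
n_0 = (+0.8612, +0.5082)
n_1 = (+0.2412, +0.9705)
n_2 = (-0.9270, +0.3750)
n_3 = (-0.4236, -0.9059)
n_4 = (+0.4633, -0.8862)
n_5 = (+0.9678, -0.2517)
  (0,1): δ = 134.50°  ·
  (0,2): δ = 52.57°  ✓
  (0,3): δ = 34.40°  ✓
  (0,4): δ = 87.06°  ·
  (0,5): δ = 134.88°  ·
  (1,2): δ = 98.07°  ·
  (1,3): δ = 11.10°  ✓
  (1,4): δ = 41.56°  ✓
  (1,5): δ = 89.38°  ·
  (2,3): δ = 93.03°  ·
  (2,4): δ = 40.37°  ✓
  (2,5): δ = 7.45°  ✓
  (3,4): δ = 127.34°  ·
  (3,5): δ = 79.52°  ·
  (4,5): δ = 132.18°  ·
antipodal pairs: 6

count = 6; pairs: (0,2), (0,3), (1,3), (1,4), (2,4), (2,5)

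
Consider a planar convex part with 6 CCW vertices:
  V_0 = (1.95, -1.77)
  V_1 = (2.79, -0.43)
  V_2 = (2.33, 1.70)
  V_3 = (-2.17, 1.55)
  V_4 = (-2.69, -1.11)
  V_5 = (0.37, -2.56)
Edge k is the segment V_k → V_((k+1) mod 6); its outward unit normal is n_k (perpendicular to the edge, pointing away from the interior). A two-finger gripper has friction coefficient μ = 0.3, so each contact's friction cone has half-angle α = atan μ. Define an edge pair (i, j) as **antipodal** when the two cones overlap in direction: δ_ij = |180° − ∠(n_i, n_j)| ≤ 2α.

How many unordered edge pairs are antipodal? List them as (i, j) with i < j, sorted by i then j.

count = 4; pairs: (0,3), (1,3), (2,4), (2,5)

α = atan 0.3 = 16.70°;  2α = 33.40°
n_0 = (+0.8473, -0.5311)
n_1 = (+0.9775, +0.2111)
n_2 = (-0.0333, +0.9994)
n_3 = (-0.9814, +0.1919)
n_4 = (-0.4282, -0.9037)
n_5 = (+0.4472, -0.8944)
  (0,1): δ = 135.73°  ·
  (0,2): δ = 56.01°  ·
  (0,3): δ = 21.02°  ✓
  (0,4): δ = 96.73°  ·
  (0,5): δ = 148.65°  ·
  (1,2): δ = 100.28°  ·
  (1,3): δ = 23.25°  ✓
  (1,4): δ = 52.46°  ·
  (1,5): δ = 104.38°  ·
  (2,3): δ = 102.97°  ·
  (2,4): δ = 27.26°  ✓
  (2,5): δ = 24.66°  ✓
  (3,4): δ = 104.29°  ·
  (3,5): δ = 52.37°  ·
  (4,5): δ = 128.08°  ·
antipodal pairs: 4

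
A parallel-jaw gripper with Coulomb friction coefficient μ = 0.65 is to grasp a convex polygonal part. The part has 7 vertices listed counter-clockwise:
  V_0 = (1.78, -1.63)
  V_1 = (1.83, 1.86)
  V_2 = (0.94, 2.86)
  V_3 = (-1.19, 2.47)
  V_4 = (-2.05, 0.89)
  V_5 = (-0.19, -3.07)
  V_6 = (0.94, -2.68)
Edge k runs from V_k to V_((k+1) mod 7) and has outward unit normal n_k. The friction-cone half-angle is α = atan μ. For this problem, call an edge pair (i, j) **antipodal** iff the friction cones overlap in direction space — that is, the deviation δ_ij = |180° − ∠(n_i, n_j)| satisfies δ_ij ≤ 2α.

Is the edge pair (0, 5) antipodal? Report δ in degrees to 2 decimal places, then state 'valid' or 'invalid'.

δ = 109.86°, invalid

α = atan 0.65 = 33.02°;  2α = 66.05°
edge 0: e_0 = (+0.05, +3.49);  n_0 = (+0.9999, -0.0143)
edge 5: e_5 = (+1.13, +0.39);  n_5 = (+0.3262, -0.9453)
∠(n_0, n_5) = 70.14°
δ = |180° − 70.14°| = 109.86°
109.86° > 2α = 66.05°  →  invalid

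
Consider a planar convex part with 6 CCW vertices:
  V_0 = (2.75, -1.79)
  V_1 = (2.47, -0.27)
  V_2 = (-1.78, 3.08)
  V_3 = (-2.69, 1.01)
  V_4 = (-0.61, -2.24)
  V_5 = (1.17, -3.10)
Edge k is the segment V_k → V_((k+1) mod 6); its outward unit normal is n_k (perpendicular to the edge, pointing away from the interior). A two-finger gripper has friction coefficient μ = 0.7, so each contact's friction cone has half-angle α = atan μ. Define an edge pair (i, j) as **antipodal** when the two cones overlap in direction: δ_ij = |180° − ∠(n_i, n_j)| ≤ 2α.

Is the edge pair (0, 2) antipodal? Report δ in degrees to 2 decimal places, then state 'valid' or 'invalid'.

α = atan 0.7 = 34.99°;  2α = 69.98°
edge 0: e_0 = (-0.28, +1.52);  n_0 = (+0.9835, +0.1812)
edge 2: e_2 = (-0.91, -2.07);  n_2 = (-0.9154, +0.4024)
∠(n_0, n_2) = 145.83°
δ = |180° − 145.83°| = 34.17°
34.17° ≤ 2α = 69.98°  →  valid

δ = 34.17°, valid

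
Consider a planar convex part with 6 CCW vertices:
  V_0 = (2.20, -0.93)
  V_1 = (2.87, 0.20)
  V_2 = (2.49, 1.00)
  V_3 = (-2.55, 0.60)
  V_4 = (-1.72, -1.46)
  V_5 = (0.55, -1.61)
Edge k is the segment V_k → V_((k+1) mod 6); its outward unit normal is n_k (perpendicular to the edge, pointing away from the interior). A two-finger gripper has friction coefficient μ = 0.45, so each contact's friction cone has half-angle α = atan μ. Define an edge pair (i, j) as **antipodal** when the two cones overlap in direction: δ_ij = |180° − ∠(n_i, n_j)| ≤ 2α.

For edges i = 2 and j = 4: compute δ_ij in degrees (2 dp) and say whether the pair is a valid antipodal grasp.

α = atan 0.45 = 24.23°;  2α = 48.46°
edge 2: e_2 = (-5.04, -0.40);  n_2 = (-0.0791, +0.9969)
edge 4: e_4 = (+2.27, -0.15);  n_4 = (-0.0659, -0.9978)
∠(n_2, n_4) = 171.68°
δ = |180° − 171.68°| = 8.32°
8.32° ≤ 2α = 48.46°  →  valid

δ = 8.32°, valid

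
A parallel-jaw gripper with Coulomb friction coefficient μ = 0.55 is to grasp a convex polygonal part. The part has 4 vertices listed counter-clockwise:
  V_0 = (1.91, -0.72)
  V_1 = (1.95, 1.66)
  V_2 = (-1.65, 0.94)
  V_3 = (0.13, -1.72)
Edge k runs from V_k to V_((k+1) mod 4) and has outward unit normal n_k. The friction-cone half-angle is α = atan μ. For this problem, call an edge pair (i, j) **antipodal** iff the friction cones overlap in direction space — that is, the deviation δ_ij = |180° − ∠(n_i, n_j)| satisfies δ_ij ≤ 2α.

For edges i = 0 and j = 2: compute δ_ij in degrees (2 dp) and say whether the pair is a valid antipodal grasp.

α = atan 0.55 = 28.81°;  2α = 57.62°
edge 0: e_0 = (+0.04, +2.38);  n_0 = (+0.9999, -0.0168)
edge 2: e_2 = (+1.78, -2.66);  n_2 = (-0.8311, -0.5561)
∠(n_0, n_2) = 145.25°
δ = |180° − 145.25°| = 34.75°
34.75° ≤ 2α = 57.62°  →  valid

δ = 34.75°, valid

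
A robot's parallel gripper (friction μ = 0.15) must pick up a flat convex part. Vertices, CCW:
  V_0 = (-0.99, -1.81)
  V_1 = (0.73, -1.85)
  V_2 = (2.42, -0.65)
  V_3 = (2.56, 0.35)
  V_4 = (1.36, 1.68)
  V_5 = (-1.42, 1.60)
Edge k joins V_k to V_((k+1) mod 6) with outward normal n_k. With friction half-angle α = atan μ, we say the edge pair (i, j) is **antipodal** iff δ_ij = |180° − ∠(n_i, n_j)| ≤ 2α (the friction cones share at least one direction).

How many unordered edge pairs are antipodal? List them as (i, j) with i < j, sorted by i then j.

α = atan 0.15 = 8.53°;  2α = 17.06°
n_0 = (-0.0232, -0.9997)
n_1 = (+0.5790, -0.8154)
n_2 = (+0.9903, -0.1386)
n_3 = (+0.7425, +0.6699)
n_4 = (-0.0288, +0.9996)
n_5 = (-0.9921, -0.1251)
  (0,1): δ = 143.29°  ·
  (0,2): δ = 96.64°  ·
  (0,3): δ = 46.61°  ·
  (0,4): δ = 2.98°  ✓
  (0,5): δ = 98.52°  ·
  (1,2): δ = 133.35°  ·
  (1,3): δ = 83.32°  ·
  (1,4): δ = 33.73°  ·
  (1,5): δ = 61.81°  ·
  (2,3): δ = 129.97°  ·
  (2,4): δ = 80.38°  ·
  (2,5): δ = 15.16°  ✓
  (3,4): δ = 130.41°  ·
  (3,5): δ = 34.87°  ·
  (4,5): δ = 84.46°  ·
antipodal pairs: 2

count = 2; pairs: (0,4), (2,5)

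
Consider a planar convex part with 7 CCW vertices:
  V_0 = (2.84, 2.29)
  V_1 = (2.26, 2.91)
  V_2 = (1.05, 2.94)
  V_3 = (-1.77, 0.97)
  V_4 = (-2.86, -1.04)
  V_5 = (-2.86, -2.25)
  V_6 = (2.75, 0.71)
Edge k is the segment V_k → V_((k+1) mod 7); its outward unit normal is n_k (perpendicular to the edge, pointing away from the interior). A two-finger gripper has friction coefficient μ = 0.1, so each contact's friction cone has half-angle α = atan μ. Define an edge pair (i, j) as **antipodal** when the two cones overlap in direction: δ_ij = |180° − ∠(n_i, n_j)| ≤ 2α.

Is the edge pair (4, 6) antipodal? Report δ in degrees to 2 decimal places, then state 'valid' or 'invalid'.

δ = 3.26°, valid

α = atan 0.1 = 5.71°;  2α = 11.42°
edge 4: e_4 = (+0.00, -1.21);  n_4 = (-1.0000, -0.0000)
edge 6: e_6 = (+0.09, +1.58);  n_6 = (+0.9984, -0.0569)
∠(n_4, n_6) = 176.74°
δ = |180° − 176.74°| = 3.26°
3.26° ≤ 2α = 11.42°  →  valid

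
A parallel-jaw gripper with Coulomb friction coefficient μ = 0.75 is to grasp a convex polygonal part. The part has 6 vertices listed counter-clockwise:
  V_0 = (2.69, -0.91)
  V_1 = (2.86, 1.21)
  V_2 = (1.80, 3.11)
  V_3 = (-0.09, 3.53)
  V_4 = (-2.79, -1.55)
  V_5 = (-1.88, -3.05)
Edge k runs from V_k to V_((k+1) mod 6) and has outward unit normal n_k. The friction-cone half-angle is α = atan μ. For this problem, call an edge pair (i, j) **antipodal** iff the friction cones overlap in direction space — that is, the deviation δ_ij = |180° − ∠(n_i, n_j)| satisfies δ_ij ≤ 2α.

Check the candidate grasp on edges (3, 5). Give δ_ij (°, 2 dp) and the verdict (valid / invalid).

α = atan 0.75 = 36.87°;  2α = 73.74°
edge 3: e_3 = (-2.70, -5.08);  n_3 = (-0.8830, +0.4693)
edge 5: e_5 = (+4.57, +2.14);  n_5 = (+0.4241, -0.9056)
∠(n_3, n_5) = 143.08°
δ = |180° − 143.08°| = 36.92°
36.92° ≤ 2α = 73.74°  →  valid

δ = 36.92°, valid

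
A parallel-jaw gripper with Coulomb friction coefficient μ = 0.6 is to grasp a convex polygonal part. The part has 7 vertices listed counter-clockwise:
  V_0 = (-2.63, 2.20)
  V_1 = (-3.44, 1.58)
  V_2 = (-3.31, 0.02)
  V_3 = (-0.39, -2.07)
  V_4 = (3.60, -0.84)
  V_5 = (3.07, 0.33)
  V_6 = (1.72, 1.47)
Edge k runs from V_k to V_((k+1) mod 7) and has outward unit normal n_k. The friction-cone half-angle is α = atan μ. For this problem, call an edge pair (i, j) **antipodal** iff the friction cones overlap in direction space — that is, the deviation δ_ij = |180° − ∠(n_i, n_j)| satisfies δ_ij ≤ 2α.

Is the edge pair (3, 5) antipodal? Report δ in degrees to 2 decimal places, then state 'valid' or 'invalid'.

δ = 57.31°, valid

α = atan 0.6 = 30.96°;  2α = 61.93°
edge 3: e_3 = (+3.99, +1.23);  n_3 = (+0.2946, -0.9556)
edge 5: e_5 = (-1.35, +1.14);  n_5 = (+0.6452, +0.7640)
∠(n_3, n_5) = 122.69°
δ = |180° − 122.69°| = 57.31°
57.31° ≤ 2α = 61.93°  →  valid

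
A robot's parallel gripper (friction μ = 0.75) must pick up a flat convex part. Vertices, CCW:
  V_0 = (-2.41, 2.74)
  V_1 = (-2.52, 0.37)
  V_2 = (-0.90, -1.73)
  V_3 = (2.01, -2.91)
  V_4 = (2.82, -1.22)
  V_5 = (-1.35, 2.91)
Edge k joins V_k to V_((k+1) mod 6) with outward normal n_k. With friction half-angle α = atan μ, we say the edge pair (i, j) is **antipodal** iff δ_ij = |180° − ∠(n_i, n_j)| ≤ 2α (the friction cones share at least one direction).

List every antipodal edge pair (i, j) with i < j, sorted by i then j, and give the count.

α = atan 0.75 = 36.87°;  2α = 73.74°
n_0 = (-0.9989, +0.0464)
n_1 = (-0.7918, -0.6108)
n_2 = (-0.3758, -0.9267)
n_3 = (+0.9018, -0.4322)
n_4 = (+0.7037, +0.7105)
n_5 = (-0.1584, +0.9874)
  (0,1): δ = 139.69°  ·
  (0,2): δ = 109.42°  ·
  (0,3): δ = 22.95°  ✓
  (0,4): δ = 47.93°  ✓
  (0,5): δ = 101.77°  ·
  (1,2): δ = 149.72°  ·
  (1,3): δ = 63.26°  ✓
  (1,4): δ = 7.63°  ✓
  (1,5): δ = 61.46°  ✓
  (2,3): δ = 93.54°  ·
  (2,4): δ = 22.65°  ✓
  (2,5): δ = 31.18°  ✓
  (3,4): δ = 109.12°  ·
  (3,5): δ = 55.28°  ✓
  (4,5): δ = 126.16°  ·
antipodal pairs: 8

count = 8; pairs: (0,3), (0,4), (1,3), (1,4), (1,5), (2,4), (2,5), (3,5)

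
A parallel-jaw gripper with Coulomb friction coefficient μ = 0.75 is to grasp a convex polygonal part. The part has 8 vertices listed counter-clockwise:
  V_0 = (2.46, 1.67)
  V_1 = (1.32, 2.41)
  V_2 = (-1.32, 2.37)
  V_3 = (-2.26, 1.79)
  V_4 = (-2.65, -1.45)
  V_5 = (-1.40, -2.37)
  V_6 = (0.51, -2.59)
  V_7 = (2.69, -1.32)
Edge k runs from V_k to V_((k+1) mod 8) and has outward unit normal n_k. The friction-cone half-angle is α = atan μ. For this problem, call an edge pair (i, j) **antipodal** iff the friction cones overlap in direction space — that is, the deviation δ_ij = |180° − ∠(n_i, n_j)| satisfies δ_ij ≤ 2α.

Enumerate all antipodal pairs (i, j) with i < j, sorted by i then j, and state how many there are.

α = atan 0.75 = 36.87°;  2α = 73.74°
n_0 = (+0.5445, +0.8388)
n_1 = (-0.0151, +0.9999)
n_2 = (-0.5251, +0.8510)
n_3 = (-0.9928, +0.1195)
n_4 = (-0.5928, -0.8054)
n_5 = (-0.1144, -0.9934)
n_6 = (+0.5034, -0.8641)
n_7 = (+0.9971, +0.0767)
  (0,1): δ = 146.14°  ·
  (0,2): δ = 115.34°  ·
  (0,3): δ = 63.88°  ✓
  (0,4): δ = 3.36°  ✓
  (0,5): δ = 26.42°  ✓
  (0,6): δ = 63.21°  ✓
  (0,7): δ = 127.39°  ·
  (1,2): δ = 149.19°  ·
  (1,3): δ = 97.73°  ·
  (1,4): δ = 37.22°  ✓
  (1,5): δ = 7.44°  ✓
  (1,6): δ = 29.36°  ✓
  (1,7): δ = 93.53°  ·
  (2,3): δ = 128.54°  ·
  (2,4): δ = 68.03°  ✓
  (2,5): δ = 38.25°  ✓
  (2,6): δ = 1.45°  ✓
  (2,7): δ = 62.72°  ✓
  (3,4): δ = 119.49°  ·
  (3,5): δ = 89.71°  ·
  (3,6): δ = 52.91°  ✓
  (3,7): δ = 11.26°  ✓
  (4,5): δ = 150.22°  ·
  (4,6): δ = 113.42°  ·
  (4,7): δ = 49.25°  ✓
  (5,6): δ = 143.21°  ·
  (5,7): δ = 79.03°  ·
  (6,7): δ = 115.83°  ·
antipodal pairs: 14

count = 14; pairs: (0,3), (0,4), (0,5), (0,6), (1,4), (1,5), (1,6), (2,4), (2,5), (2,6), (2,7), (3,6), (3,7), (4,7)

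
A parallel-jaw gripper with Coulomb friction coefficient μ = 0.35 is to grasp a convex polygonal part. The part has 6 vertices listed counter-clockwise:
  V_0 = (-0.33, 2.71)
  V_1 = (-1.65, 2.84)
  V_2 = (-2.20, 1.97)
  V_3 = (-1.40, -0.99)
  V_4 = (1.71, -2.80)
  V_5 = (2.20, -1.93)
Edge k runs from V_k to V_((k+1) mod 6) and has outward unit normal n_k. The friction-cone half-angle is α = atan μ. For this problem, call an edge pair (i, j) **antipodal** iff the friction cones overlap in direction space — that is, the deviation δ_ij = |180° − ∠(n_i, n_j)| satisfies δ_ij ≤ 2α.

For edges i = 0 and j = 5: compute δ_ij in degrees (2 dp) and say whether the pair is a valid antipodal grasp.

α = atan 0.35 = 19.29°;  2α = 38.58°
edge 0: e_0 = (-1.32, +0.13);  n_0 = (+0.0980, +0.9952)
edge 5: e_5 = (-2.53, +4.64);  n_5 = (+0.8780, +0.4787)
∠(n_0, n_5) = 55.77°
δ = |180° − 55.77°| = 124.23°
124.23° > 2α = 38.58°  →  invalid

δ = 124.23°, invalid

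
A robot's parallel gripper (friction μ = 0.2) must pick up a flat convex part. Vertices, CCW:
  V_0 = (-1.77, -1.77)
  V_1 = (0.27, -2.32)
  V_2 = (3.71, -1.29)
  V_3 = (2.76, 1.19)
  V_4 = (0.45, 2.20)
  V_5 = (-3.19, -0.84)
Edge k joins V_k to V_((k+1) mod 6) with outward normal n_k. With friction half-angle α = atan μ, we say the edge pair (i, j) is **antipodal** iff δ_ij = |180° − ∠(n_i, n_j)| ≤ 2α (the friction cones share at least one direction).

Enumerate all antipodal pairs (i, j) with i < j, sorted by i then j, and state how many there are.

count = 2; pairs: (0,3), (3,5)

α = atan 0.2 = 11.31°;  2α = 22.62°
n_0 = (-0.2603, -0.9655)
n_1 = (+0.2868, -0.9580)
n_2 = (+0.9338, +0.3577)
n_3 = (+0.4006, +0.9162)
n_4 = (-0.6410, +0.7675)
n_5 = (-0.5479, -0.8366)
  (0,1): δ = 148.24°  ·
  (0,2): δ = 53.95°  ·
  (0,3): δ = 8.53°  ✓
  (0,4): δ = 54.96°  ·
  (0,5): δ = 161.87°  ·
  (1,2): δ = 85.71°  ·
  (1,3): δ = 40.29°  ·
  (1,4): δ = 23.20°  ·
  (1,5): δ = 130.11°  ·
  (2,3): δ = 134.58°  ·
  (2,4): δ = 71.09°  ·
  (2,5): δ = 35.82°  ·
  (3,4): δ = 116.52°  ·
  (3,5): δ = 9.61°  ✓
  (4,5): δ = 73.09°  ·
antipodal pairs: 2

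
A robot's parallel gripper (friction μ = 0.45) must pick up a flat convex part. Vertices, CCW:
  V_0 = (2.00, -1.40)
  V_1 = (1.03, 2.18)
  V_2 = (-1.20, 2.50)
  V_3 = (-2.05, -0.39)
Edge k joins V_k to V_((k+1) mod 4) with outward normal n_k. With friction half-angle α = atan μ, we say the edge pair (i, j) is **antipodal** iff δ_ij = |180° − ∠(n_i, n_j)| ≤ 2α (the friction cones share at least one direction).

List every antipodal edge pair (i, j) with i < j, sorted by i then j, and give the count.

count = 2; pairs: (0,2), (1,3)

α = atan 0.45 = 24.23°;  2α = 48.46°
n_0 = (+0.9652, +0.2615)
n_1 = (+0.1420, +0.9899)
n_2 = (-0.9594, +0.2822)
n_3 = (-0.2420, -0.9703)
  (0,1): δ = 113.33°  ·
  (0,2): δ = 31.55°  ✓
  (0,3): δ = 60.84°  ·
  (1,2): δ = 98.22°  ·
  (1,3): δ = 5.84°  ✓
  (2,3): δ = 87.61°  ·
antipodal pairs: 2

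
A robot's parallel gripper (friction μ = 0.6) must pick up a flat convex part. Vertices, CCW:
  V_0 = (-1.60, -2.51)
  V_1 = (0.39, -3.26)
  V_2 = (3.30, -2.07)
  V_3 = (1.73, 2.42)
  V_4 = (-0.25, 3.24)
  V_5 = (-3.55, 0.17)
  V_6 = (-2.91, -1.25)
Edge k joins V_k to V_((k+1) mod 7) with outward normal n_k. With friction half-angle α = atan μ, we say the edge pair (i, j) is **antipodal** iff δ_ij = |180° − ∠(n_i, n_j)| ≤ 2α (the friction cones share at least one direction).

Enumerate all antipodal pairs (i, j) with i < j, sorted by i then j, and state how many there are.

α = atan 0.6 = 30.96°;  2α = 61.93°
n_0 = (-0.3527, -0.9357)
n_1 = (+0.3785, -0.9256)
n_2 = (+0.9440, +0.3301)
n_3 = (+0.3826, +0.9239)
n_4 = (-0.6811, +0.7322)
n_5 = (-0.9117, -0.4109)
n_6 = (-0.6932, -0.7207)
  (0,1): δ = 137.11°  ·
  (0,2): δ = 50.08°  ✓
  (0,3): δ = 1.85°  ✓
  (0,4): δ = 63.58°  ·
  (0,5): δ = 134.91°  ·
  (0,6): δ = 156.77°  ·
  (1,2): δ = 92.97°  ·
  (1,3): δ = 44.74°  ✓
  (1,4): δ = 20.69°  ✓
  (1,5): δ = 92.02°  ·
  (1,6): δ = 113.87°  ·
  (2,3): δ = 131.77°  ·
  (2,4): δ = 66.34°  ·
  (2,5): δ = 4.99°  ✓
  (2,6): δ = 26.84°  ✓
  (3,4): δ = 114.57°  ·
  (3,5): δ = 43.24°  ✓
  (3,6): δ = 21.39°  ✓
  (4,5): δ = 108.67°  ·
  (4,6): δ = 86.82°  ·
  (5,6): δ = 158.15°  ·
antipodal pairs: 8

count = 8; pairs: (0,2), (0,3), (1,3), (1,4), (2,5), (2,6), (3,5), (3,6)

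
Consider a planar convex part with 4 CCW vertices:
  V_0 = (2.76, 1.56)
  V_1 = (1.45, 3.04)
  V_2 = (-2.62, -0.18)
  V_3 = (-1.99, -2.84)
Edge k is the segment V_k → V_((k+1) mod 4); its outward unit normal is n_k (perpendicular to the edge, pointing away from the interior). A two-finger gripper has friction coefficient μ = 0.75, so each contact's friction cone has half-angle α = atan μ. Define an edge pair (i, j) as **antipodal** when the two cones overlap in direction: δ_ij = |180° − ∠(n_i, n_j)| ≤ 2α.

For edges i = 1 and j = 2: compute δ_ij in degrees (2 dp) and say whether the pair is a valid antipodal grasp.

α = atan 0.75 = 36.87°;  2α = 73.74°
edge 1: e_1 = (-4.07, -3.22);  n_1 = (-0.6205, +0.7842)
edge 2: e_2 = (+0.63, -2.66);  n_2 = (-0.9731, -0.2305)
∠(n_1, n_2) = 64.98°
δ = |180° − 64.98°| = 115.02°
115.02° > 2α = 73.74°  →  invalid

δ = 115.02°, invalid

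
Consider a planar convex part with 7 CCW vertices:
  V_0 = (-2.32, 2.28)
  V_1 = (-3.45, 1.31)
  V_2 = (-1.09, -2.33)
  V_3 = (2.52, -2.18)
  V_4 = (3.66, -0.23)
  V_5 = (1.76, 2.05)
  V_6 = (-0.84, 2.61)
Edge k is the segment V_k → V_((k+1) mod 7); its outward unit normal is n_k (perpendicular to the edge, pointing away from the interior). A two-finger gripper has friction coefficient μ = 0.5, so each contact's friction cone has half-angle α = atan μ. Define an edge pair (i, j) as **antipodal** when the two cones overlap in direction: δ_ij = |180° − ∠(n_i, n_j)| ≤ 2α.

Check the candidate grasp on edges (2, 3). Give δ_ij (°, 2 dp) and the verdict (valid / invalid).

δ = 122.69°, invalid

α = atan 0.5 = 26.57°;  2α = 53.13°
edge 2: e_2 = (+3.61, +0.15);  n_2 = (+0.0415, -0.9991)
edge 3: e_3 = (+1.14, +1.95);  n_3 = (+0.8633, -0.5047)
∠(n_2, n_3) = 57.31°
δ = |180° − 57.31°| = 122.69°
122.69° > 2α = 53.13°  →  invalid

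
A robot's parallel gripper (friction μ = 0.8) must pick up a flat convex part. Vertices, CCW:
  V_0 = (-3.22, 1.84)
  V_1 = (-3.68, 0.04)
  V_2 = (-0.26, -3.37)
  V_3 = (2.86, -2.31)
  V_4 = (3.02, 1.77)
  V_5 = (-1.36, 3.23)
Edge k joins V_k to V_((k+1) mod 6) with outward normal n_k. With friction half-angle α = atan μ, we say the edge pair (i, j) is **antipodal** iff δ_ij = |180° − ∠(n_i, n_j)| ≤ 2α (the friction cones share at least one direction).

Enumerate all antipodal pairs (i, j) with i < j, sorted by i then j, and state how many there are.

α = atan 0.8 = 38.66°;  2α = 77.32°
n_0 = (-0.9689, +0.2476)
n_1 = (-0.7061, -0.7081)
n_2 = (+0.3217, -0.9468)
n_3 = (+0.9992, -0.0392)
n_4 = (+0.3162, +0.9487)
n_5 = (-0.5986, +0.8010)
  (0,1): δ = 120.58°  ·
  (0,2): δ = 56.90°  ✓
  (0,3): δ = 12.09°  ✓
  (0,4): δ = 85.90°  ·
  (0,5): δ = 141.11°  ·
  (1,2): δ = 116.32°  ·
  (1,3): δ = 47.33°  ✓
  (1,4): δ = 26.48°  ✓
  (1,5): δ = 81.69°  ·
  (2,3): δ = 111.01°  ·
  (2,4): δ = 37.20°  ✓
  (2,5): δ = 18.01°  ✓
  (3,4): δ = 106.19°  ·
  (3,5): δ = 50.98°  ✓
  (4,5): δ = 124.79°  ·
antipodal pairs: 7

count = 7; pairs: (0,2), (0,3), (1,3), (1,4), (2,4), (2,5), (3,5)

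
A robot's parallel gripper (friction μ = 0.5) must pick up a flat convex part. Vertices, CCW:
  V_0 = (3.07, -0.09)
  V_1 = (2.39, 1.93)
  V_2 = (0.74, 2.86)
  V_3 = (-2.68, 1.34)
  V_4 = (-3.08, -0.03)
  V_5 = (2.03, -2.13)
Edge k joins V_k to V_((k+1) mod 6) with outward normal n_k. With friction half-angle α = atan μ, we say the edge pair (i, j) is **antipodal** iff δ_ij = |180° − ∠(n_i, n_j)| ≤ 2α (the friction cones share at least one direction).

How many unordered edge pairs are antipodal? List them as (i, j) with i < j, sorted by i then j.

α = atan 0.5 = 26.57°;  2α = 53.13°
n_0 = (+0.9477, +0.3190)
n_1 = (+0.4910, +0.8712)
n_2 = (-0.4061, +0.9138)
n_3 = (-0.9599, +0.2803)
n_4 = (-0.3801, -0.9249)
n_5 = (+0.8909, -0.4542)
  (0,1): δ = 138.01°  ·
  (0,2): δ = 84.64°  ·
  (0,3): δ = 34.88°  ✓
  (0,4): δ = 49.05°  ✓
  (0,5): δ = 134.38°  ·
  (1,2): δ = 126.63°  ·
  (1,3): δ = 76.87°  ·
  (1,4): δ = 7.07°  ✓
  (1,5): δ = 92.39°  ·
  (2,3): δ = 130.24°  ·
  (2,4): δ = 46.30°  ✓
  (2,5): δ = 39.02°  ✓
  (3,4): δ = 96.06°  ·
  (3,5): δ = 10.74°  ✓
  (4,5): δ = 94.67°  ·
antipodal pairs: 6

count = 6; pairs: (0,3), (0,4), (1,4), (2,4), (2,5), (3,5)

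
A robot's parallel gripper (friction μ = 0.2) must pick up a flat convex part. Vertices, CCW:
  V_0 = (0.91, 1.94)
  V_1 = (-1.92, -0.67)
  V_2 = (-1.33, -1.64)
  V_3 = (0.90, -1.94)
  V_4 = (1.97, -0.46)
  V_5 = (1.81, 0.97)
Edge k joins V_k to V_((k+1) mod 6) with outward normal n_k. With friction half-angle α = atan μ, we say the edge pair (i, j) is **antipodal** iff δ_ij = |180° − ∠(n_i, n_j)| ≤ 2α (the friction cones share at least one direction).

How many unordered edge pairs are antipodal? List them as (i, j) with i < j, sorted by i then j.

count = 2; pairs: (0,3), (1,5)

α = atan 0.2 = 11.31°;  2α = 22.62°
n_0 = (-0.6780, +0.7351)
n_1 = (-0.8544, -0.5197)
n_2 = (-0.1333, -0.9911)
n_3 = (+0.8104, -0.5859)
n_4 = (+0.9938, +0.1112)
n_5 = (+0.7331, +0.6802)
  (0,1): δ = 101.37°  ·
  (0,2): δ = 50.35°  ·
  (0,3): δ = 11.45°  ✓
  (0,4): δ = 53.70°  ·
  (0,5): δ = 90.17°  ·
  (1,2): δ = 128.97°  ·
  (1,3): δ = 67.18°  ·
  (1,4): δ = 24.93°  ·
  (1,5): δ = 11.55°  ✓
  (2,3): δ = 118.20°  ·
  (2,4): δ = 75.95°  ·
  (2,5): δ = 39.48°  ·
  (3,4): δ = 137.75°  ·
  (3,5): δ = 101.28°  ·
  (4,5): δ = 143.53°  ·
antipodal pairs: 2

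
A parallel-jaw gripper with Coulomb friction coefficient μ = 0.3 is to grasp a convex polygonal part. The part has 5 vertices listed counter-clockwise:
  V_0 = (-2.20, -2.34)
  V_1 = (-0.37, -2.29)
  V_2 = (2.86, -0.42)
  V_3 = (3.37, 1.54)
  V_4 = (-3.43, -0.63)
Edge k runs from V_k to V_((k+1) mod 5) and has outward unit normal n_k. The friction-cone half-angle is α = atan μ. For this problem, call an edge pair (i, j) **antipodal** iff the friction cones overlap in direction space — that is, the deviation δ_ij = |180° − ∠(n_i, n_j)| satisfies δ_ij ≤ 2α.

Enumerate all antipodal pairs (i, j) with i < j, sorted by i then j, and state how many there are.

count = 2; pairs: (0,3), (1,3)

α = atan 0.3 = 16.70°;  2α = 33.40°
n_0 = (+0.0273, -0.9996)
n_1 = (+0.5010, -0.8654)
n_2 = (+0.9678, -0.2518)
n_3 = (-0.3040, +0.9527)
n_4 = (-0.8118, -0.5839)
  (0,1): δ = 151.50°  ·
  (0,2): δ = 106.15°  ·
  (0,3): δ = 16.13°  ✓
  (0,4): δ = 124.16°  ·
  (1,2): δ = 134.65°  ·
  (1,3): δ = 12.37°  ✓
  (1,4): δ = 95.66°  ·
  (2,3): δ = 57.72°  ·
  (2,4): δ = 50.31°  ·
  (3,4): δ = 71.97°  ·
antipodal pairs: 2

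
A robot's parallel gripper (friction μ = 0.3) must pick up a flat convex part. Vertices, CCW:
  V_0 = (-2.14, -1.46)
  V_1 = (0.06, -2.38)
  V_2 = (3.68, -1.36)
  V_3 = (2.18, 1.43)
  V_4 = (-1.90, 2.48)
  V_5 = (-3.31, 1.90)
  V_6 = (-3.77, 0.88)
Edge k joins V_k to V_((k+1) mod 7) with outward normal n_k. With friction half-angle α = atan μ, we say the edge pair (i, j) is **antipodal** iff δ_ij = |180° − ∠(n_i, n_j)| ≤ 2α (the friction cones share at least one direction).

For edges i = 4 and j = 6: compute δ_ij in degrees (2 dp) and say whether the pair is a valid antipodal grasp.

δ = 77.50°, invalid

α = atan 0.3 = 16.70°;  2α = 33.40°
edge 4: e_4 = (-1.41, -0.58);  n_4 = (-0.3804, +0.9248)
edge 6: e_6 = (+1.63, -2.34);  n_6 = (-0.8205, -0.5716)
∠(n_4, n_6) = 102.50°
δ = |180° − 102.50°| = 77.50°
77.50° > 2α = 33.40°  →  invalid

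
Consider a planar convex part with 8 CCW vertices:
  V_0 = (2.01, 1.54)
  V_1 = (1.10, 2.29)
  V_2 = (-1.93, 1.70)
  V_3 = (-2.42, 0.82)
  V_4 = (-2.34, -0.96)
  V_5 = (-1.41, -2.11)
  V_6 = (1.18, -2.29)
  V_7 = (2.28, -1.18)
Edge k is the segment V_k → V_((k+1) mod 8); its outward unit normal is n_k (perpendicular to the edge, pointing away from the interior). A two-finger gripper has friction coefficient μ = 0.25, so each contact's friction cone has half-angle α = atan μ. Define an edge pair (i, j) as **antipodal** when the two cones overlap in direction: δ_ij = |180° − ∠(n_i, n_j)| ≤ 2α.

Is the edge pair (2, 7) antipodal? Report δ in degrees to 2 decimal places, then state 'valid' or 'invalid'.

α = atan 0.25 = 14.04°;  2α = 28.07°
edge 2: e_2 = (-0.49, -0.88);  n_2 = (-0.8737, +0.4865)
edge 7: e_7 = (-0.27, +2.72);  n_7 = (+0.9951, +0.0988)
∠(n_2, n_7) = 145.22°
δ = |180° − 145.22°| = 34.78°
34.78° > 2α = 28.07°  →  invalid

δ = 34.78°, invalid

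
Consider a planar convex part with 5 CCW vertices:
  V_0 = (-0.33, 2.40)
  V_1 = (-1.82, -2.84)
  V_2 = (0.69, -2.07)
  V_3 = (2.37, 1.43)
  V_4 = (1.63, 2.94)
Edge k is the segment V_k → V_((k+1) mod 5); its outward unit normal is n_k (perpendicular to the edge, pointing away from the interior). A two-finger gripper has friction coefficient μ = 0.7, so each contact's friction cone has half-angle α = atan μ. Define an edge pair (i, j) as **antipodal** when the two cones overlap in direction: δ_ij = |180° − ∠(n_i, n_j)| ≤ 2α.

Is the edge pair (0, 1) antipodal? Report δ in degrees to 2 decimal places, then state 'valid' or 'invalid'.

α = atan 0.7 = 34.99°;  2α = 69.98°
edge 0: e_0 = (-1.49, -5.24);  n_0 = (-0.9619, +0.2735)
edge 1: e_1 = (+2.51, +0.77);  n_1 = (+0.2933, -0.9560)
∠(n_0, n_1) = 122.93°
δ = |180° − 122.93°| = 57.07°
57.07° ≤ 2α = 69.98°  →  valid

δ = 57.07°, valid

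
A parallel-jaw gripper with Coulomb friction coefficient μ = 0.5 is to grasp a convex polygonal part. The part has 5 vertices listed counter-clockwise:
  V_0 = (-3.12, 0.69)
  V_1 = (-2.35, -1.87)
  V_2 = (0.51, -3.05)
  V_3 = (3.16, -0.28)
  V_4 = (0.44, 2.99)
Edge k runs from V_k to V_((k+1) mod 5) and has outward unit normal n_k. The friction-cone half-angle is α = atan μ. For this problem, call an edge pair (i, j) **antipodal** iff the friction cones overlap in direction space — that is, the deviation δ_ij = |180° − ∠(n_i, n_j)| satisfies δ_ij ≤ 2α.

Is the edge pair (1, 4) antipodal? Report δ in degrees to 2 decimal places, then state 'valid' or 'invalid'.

α = atan 0.5 = 26.57°;  2α = 53.13°
edge 1: e_1 = (+2.86, -1.18);  n_1 = (-0.3814, -0.9244)
edge 4: e_4 = (-3.56, -2.30);  n_4 = (-0.5427, +0.8399)
∠(n_1, n_4) = 124.71°
δ = |180° − 124.71°| = 55.29°
55.29° > 2α = 53.13°  →  invalid

δ = 55.29°, invalid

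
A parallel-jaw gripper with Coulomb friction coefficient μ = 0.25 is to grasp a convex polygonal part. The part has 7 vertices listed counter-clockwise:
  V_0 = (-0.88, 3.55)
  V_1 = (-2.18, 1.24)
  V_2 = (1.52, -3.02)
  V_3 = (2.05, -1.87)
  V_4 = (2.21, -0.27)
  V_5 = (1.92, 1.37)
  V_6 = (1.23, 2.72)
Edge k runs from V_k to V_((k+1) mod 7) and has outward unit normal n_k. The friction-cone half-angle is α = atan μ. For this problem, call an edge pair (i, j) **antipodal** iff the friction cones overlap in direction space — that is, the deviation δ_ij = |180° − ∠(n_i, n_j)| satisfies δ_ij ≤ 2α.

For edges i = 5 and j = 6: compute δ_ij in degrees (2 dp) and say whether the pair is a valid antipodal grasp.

α = atan 0.25 = 14.04°;  2α = 28.07°
edge 5: e_5 = (-0.69, +1.35);  n_5 = (+0.8904, +0.4551)
edge 6: e_6 = (-2.11, +0.83);  n_6 = (+0.3661, +0.9306)
∠(n_5, n_6) = 41.45°
δ = |180° − 41.45°| = 138.55°
138.55° > 2α = 28.07°  →  invalid

δ = 138.55°, invalid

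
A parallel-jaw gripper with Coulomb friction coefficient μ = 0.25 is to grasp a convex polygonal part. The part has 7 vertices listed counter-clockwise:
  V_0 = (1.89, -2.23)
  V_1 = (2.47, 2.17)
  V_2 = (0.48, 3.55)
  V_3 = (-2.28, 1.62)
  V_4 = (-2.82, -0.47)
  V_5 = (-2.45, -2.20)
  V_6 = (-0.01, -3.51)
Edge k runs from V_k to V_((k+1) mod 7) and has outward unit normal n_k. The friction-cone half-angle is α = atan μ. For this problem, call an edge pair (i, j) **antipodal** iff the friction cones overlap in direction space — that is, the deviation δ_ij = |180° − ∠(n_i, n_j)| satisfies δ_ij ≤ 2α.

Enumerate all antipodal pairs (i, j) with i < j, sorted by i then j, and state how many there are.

α = atan 0.25 = 14.04°;  2α = 28.07°
n_0 = (+0.9914, -0.1307)
n_1 = (+0.5699, +0.8217)
n_2 = (-0.5731, +0.8195)
n_3 = (-0.9682, +0.2502)
n_4 = (-0.9779, -0.2091)
n_5 = (-0.4730, -0.8811)
n_6 = (+0.5587, -0.8294)
  (0,1): δ = 117.23°  ·
  (0,2): δ = 47.53°  ·
  (0,3): δ = 6.98°  ✓
  (0,4): δ = 19.58°  ✓
  (0,5): δ = 69.28°  ·
  (0,6): δ = 131.48°  ·
  (1,2): δ = 110.30°  ·
  (1,3): δ = 69.75°  ·
  (1,4): δ = 43.19°  ·
  (1,5): δ = 6.51°  ✓
  (1,6): δ = 68.71°  ·
  (2,3): δ = 139.45°  ·
  (2,4): δ = 112.89°  ·
  (2,5): δ = 63.19°  ·
  (2,6): δ = 1.00°  ✓
  (3,4): δ = 153.44°  ·
  (3,5): δ = 103.74°  ·
  (3,6): δ = 41.55°  ·
  (4,5): δ = 130.30°  ·
  (4,6): δ = 68.10°  ·
  (5,6): δ = 117.80°  ·
antipodal pairs: 4

count = 4; pairs: (0,3), (0,4), (1,5), (2,6)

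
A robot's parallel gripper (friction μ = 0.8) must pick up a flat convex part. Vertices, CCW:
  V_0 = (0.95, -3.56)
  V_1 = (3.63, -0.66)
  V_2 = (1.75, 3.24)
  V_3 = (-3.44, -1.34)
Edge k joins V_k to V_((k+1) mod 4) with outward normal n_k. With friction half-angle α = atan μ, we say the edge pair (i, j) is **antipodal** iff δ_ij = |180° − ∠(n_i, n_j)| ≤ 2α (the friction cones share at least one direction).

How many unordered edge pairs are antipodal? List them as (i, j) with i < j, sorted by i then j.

α = atan 0.8 = 38.66°;  2α = 77.32°
n_0 = (+0.7344, -0.6787)
n_1 = (+0.9008, +0.4342)
n_2 = (-0.6617, +0.7498)
n_3 = (-0.4513, -0.8924)
  (0,1): δ = 111.52°  ·
  (0,2): δ = 5.83°  ✓
  (0,3): δ = 105.92°  ·
  (1,2): δ = 74.31°  ✓
  (1,3): δ = 37.44°  ✓
  (2,3): δ = 68.25°  ✓
antipodal pairs: 4

count = 4; pairs: (0,2), (1,2), (1,3), (2,3)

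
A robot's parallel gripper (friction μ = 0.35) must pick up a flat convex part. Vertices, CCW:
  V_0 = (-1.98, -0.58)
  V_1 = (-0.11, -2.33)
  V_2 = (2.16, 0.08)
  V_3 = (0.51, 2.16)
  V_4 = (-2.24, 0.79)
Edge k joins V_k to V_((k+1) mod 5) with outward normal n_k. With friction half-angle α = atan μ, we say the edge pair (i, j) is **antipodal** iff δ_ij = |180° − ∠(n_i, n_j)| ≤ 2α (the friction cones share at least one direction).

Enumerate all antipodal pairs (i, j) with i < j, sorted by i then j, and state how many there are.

α = atan 0.35 = 19.29°;  2α = 38.58°
n_0 = (-0.6833, -0.7301)
n_1 = (+0.7279, -0.6856)
n_2 = (+0.7834, +0.6215)
n_3 = (-0.4459, +0.8951)
n_4 = (-0.9825, -0.1865)
  (0,1): δ = 90.19°  ·
  (0,2): δ = 8.47°  ✓
  (0,3): δ = 69.58°  ·
  (0,4): δ = 143.85°  ·
  (1,2): δ = 98.29°  ·
  (1,3): δ = 20.23°  ✓
  (1,4): δ = 54.03°  ·
  (2,3): δ = 101.94°  ·
  (2,4): δ = 27.68°  ✓
  (3,4): δ = 105.74°  ·
antipodal pairs: 3

count = 3; pairs: (0,2), (1,3), (2,4)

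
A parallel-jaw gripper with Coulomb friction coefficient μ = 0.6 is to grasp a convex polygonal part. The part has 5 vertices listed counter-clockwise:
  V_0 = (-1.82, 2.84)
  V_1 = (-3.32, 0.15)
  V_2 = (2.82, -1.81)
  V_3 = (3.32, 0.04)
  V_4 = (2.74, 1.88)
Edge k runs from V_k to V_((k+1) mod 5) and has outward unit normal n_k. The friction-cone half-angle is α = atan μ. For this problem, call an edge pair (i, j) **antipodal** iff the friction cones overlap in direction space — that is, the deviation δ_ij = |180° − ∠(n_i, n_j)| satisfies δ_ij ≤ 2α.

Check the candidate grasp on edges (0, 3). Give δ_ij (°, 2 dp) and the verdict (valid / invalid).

δ = 46.64°, valid

α = atan 0.6 = 30.96°;  2α = 61.93°
edge 0: e_0 = (-1.50, -2.69);  n_0 = (-0.8734, +0.4870)
edge 3: e_3 = (-0.58, +1.84);  n_3 = (+0.9537, +0.3006)
∠(n_0, n_3) = 133.36°
δ = |180° − 133.36°| = 46.64°
46.64° ≤ 2α = 61.93°  →  valid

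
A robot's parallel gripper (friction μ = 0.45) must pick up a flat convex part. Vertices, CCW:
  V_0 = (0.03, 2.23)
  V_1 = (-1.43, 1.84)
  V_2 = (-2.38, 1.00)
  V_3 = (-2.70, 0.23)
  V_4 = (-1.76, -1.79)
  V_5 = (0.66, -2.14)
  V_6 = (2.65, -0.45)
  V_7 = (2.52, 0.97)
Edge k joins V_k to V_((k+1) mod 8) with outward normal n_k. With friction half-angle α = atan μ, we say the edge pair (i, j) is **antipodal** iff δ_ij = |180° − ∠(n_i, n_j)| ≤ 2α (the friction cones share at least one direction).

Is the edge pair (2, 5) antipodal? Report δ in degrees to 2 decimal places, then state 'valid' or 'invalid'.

α = atan 0.45 = 24.23°;  2α = 48.46°
edge 2: e_2 = (-0.32, -0.77);  n_2 = (-0.9234, +0.3838)
edge 5: e_5 = (+1.99, +1.69);  n_5 = (+0.6473, -0.7622)
∠(n_2, n_5) = 152.91°
δ = |180° − 152.91°| = 27.09°
27.09° ≤ 2α = 48.46°  →  valid

δ = 27.09°, valid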